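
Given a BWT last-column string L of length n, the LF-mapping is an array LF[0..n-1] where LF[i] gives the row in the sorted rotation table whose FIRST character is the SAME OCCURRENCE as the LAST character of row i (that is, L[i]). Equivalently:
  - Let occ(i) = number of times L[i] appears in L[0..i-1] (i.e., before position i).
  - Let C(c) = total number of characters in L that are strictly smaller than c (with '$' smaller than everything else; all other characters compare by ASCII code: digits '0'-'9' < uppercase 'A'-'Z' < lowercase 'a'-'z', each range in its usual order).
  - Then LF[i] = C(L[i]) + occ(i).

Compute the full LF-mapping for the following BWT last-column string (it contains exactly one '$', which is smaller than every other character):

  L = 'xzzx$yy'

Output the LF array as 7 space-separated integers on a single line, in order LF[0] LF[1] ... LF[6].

Char counts: '$':1, 'x':2, 'y':2, 'z':2
C (first-col start): C('$')=0, C('x')=1, C('y')=3, C('z')=5
L[0]='x': occ=0, LF[0]=C('x')+0=1+0=1
L[1]='z': occ=0, LF[1]=C('z')+0=5+0=5
L[2]='z': occ=1, LF[2]=C('z')+1=5+1=6
L[3]='x': occ=1, LF[3]=C('x')+1=1+1=2
L[4]='$': occ=0, LF[4]=C('$')+0=0+0=0
L[5]='y': occ=0, LF[5]=C('y')+0=3+0=3
L[6]='y': occ=1, LF[6]=C('y')+1=3+1=4

Answer: 1 5 6 2 0 3 4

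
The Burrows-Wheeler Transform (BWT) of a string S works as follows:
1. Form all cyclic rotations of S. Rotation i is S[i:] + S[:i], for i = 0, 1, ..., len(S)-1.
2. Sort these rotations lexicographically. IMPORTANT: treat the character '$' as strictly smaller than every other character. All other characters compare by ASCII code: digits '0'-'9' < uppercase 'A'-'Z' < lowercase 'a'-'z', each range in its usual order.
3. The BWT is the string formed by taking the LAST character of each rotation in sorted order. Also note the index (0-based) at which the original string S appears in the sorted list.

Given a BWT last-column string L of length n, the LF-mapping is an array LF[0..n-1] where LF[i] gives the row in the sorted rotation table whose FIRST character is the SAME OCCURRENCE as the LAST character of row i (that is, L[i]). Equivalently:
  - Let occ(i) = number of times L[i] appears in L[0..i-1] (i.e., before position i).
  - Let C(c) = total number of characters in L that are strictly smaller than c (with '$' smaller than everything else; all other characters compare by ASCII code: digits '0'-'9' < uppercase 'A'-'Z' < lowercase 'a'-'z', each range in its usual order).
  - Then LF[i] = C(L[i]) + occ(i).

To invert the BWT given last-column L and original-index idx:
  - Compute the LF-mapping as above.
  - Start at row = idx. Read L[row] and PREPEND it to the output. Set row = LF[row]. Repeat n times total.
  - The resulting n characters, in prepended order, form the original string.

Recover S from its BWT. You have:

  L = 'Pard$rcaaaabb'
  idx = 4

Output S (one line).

LF mapping: 1 2 11 10 0 12 9 3 4 5 6 7 8
Walk LF starting at row 4, prepending L[row]:
  step 1: row=4, L[4]='$', prepend. Next row=LF[4]=0
  step 2: row=0, L[0]='P', prepend. Next row=LF[0]=1
  step 3: row=1, L[1]='a', prepend. Next row=LF[1]=2
  step 4: row=2, L[2]='r', prepend. Next row=LF[2]=11
  step 5: row=11, L[11]='b', prepend. Next row=LF[11]=7
  step 6: row=7, L[7]='a', prepend. Next row=LF[7]=3
  step 7: row=3, L[3]='d', prepend. Next row=LF[3]=10
  step 8: row=10, L[10]='a', prepend. Next row=LF[10]=6
  step 9: row=6, L[6]='c', prepend. Next row=LF[6]=9
  step 10: row=9, L[9]='a', prepend. Next row=LF[9]=5
  step 11: row=5, L[5]='r', prepend. Next row=LF[5]=12
  step 12: row=12, L[12]='b', prepend. Next row=LF[12]=8
  step 13: row=8, L[8]='a', prepend. Next row=LF[8]=4
Reversed output: abracadabraP$

Answer: abracadabraP$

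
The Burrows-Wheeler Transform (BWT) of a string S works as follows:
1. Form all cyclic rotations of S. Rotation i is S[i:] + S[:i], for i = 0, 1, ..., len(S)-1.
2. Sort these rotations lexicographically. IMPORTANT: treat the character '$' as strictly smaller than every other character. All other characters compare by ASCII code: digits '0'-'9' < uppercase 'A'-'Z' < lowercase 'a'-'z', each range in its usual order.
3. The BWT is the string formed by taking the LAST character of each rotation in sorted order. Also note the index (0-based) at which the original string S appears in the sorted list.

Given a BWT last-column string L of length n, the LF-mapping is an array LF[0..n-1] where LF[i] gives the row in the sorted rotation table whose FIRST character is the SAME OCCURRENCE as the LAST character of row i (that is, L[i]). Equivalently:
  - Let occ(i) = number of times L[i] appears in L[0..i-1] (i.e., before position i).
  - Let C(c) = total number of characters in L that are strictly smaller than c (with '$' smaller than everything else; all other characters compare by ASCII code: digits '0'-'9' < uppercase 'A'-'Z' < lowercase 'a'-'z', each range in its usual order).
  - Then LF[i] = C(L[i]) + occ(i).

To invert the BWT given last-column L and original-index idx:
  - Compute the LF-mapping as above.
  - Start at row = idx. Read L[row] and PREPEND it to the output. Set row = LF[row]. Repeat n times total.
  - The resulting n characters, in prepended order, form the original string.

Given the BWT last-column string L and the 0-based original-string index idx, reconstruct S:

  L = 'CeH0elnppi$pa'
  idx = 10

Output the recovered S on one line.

Answer: pineapple0HC$

Derivation:
LF mapping: 2 5 3 1 6 8 9 10 11 7 0 12 4
Walk LF starting at row 10, prepending L[row]:
  step 1: row=10, L[10]='$', prepend. Next row=LF[10]=0
  step 2: row=0, L[0]='C', prepend. Next row=LF[0]=2
  step 3: row=2, L[2]='H', prepend. Next row=LF[2]=3
  step 4: row=3, L[3]='0', prepend. Next row=LF[3]=1
  step 5: row=1, L[1]='e', prepend. Next row=LF[1]=5
  step 6: row=5, L[5]='l', prepend. Next row=LF[5]=8
  step 7: row=8, L[8]='p', prepend. Next row=LF[8]=11
  step 8: row=11, L[11]='p', prepend. Next row=LF[11]=12
  step 9: row=12, L[12]='a', prepend. Next row=LF[12]=4
  step 10: row=4, L[4]='e', prepend. Next row=LF[4]=6
  step 11: row=6, L[6]='n', prepend. Next row=LF[6]=9
  step 12: row=9, L[9]='i', prepend. Next row=LF[9]=7
  step 13: row=7, L[7]='p', prepend. Next row=LF[7]=10
Reversed output: pineapple0HC$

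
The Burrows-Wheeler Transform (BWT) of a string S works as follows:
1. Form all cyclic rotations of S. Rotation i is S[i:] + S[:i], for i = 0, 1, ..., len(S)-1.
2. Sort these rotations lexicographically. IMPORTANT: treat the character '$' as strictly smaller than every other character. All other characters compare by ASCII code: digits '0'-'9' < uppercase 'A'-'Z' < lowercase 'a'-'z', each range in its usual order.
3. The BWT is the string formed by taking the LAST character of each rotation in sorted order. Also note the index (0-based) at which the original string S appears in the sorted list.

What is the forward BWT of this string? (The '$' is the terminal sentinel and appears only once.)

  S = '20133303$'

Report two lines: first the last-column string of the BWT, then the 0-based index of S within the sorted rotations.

All 9 rotations (rotation i = S[i:]+S[:i]):
  rot[0] = 20133303$
  rot[1] = 0133303$2
  rot[2] = 133303$20
  rot[3] = 33303$201
  rot[4] = 3303$2013
  rot[5] = 303$20133
  rot[6] = 03$201333
  rot[7] = 3$2013330
  rot[8] = $20133303
Sorted (with $ < everything):
  sorted[0] = $20133303  (last char: '3')
  sorted[1] = 0133303$2  (last char: '2')
  sorted[2] = 03$201333  (last char: '3')
  sorted[3] = 133303$20  (last char: '0')
  sorted[4] = 20133303$  (last char: '$')
  sorted[5] = 3$2013330  (last char: '0')
  sorted[6] = 303$20133  (last char: '3')
  sorted[7] = 3303$2013  (last char: '3')
  sorted[8] = 33303$201  (last char: '1')
Last column: 3230$0331
Original string S is at sorted index 4

Answer: 3230$0331
4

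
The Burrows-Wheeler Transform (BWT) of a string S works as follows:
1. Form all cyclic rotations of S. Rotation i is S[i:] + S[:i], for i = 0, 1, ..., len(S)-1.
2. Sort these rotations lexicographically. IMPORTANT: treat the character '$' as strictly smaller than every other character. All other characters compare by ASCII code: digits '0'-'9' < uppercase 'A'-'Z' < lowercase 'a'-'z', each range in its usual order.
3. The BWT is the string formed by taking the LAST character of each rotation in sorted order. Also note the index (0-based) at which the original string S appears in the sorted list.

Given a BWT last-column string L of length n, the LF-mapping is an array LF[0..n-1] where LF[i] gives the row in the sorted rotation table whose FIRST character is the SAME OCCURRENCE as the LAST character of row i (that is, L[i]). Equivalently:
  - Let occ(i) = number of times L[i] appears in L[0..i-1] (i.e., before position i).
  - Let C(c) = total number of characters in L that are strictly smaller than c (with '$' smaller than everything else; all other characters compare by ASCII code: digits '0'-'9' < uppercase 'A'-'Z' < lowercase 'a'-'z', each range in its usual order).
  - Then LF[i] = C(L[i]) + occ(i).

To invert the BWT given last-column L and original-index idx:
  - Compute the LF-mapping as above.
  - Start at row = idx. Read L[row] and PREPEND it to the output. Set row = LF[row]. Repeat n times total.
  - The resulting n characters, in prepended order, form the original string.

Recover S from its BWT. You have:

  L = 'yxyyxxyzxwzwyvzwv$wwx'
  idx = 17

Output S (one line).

Answer: yxzyvywzwzxwywxwxxvy$

Derivation:
LF mapping: 13 8 14 15 9 10 16 18 11 3 19 4 17 1 20 5 2 0 6 7 12
Walk LF starting at row 17, prepending L[row]:
  step 1: row=17, L[17]='$', prepend. Next row=LF[17]=0
  step 2: row=0, L[0]='y', prepend. Next row=LF[0]=13
  step 3: row=13, L[13]='v', prepend. Next row=LF[13]=1
  step 4: row=1, L[1]='x', prepend. Next row=LF[1]=8
  step 5: row=8, L[8]='x', prepend. Next row=LF[8]=11
  step 6: row=11, L[11]='w', prepend. Next row=LF[11]=4
  step 7: row=4, L[4]='x', prepend. Next row=LF[4]=9
  step 8: row=9, L[9]='w', prepend. Next row=LF[9]=3
  step 9: row=3, L[3]='y', prepend. Next row=LF[3]=15
  step 10: row=15, L[15]='w', prepend. Next row=LF[15]=5
  step 11: row=5, L[5]='x', prepend. Next row=LF[5]=10
  step 12: row=10, L[10]='z', prepend. Next row=LF[10]=19
  step 13: row=19, L[19]='w', prepend. Next row=LF[19]=7
  step 14: row=7, L[7]='z', prepend. Next row=LF[7]=18
  step 15: row=18, L[18]='w', prepend. Next row=LF[18]=6
  step 16: row=6, L[6]='y', prepend. Next row=LF[6]=16
  step 17: row=16, L[16]='v', prepend. Next row=LF[16]=2
  step 18: row=2, L[2]='y', prepend. Next row=LF[2]=14
  step 19: row=14, L[14]='z', prepend. Next row=LF[14]=20
  step 20: row=20, L[20]='x', prepend. Next row=LF[20]=12
  step 21: row=12, L[12]='y', prepend. Next row=LF[12]=17
Reversed output: yxzyvywzwzxwywxwxxvy$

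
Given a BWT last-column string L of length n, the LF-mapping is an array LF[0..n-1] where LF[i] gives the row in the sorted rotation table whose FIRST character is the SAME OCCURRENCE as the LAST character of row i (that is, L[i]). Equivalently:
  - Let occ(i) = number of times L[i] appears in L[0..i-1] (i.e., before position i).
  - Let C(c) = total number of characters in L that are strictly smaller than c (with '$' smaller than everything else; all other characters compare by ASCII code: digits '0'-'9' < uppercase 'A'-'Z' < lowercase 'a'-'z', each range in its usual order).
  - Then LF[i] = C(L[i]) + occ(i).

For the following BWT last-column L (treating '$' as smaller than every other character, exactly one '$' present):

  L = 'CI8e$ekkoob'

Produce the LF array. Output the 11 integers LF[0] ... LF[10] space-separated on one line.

Char counts: '$':1, '8':1, 'C':1, 'I':1, 'b':1, 'e':2, 'k':2, 'o':2
C (first-col start): C('$')=0, C('8')=1, C('C')=2, C('I')=3, C('b')=4, C('e')=5, C('k')=7, C('o')=9
L[0]='C': occ=0, LF[0]=C('C')+0=2+0=2
L[1]='I': occ=0, LF[1]=C('I')+0=3+0=3
L[2]='8': occ=0, LF[2]=C('8')+0=1+0=1
L[3]='e': occ=0, LF[3]=C('e')+0=5+0=5
L[4]='$': occ=0, LF[4]=C('$')+0=0+0=0
L[5]='e': occ=1, LF[5]=C('e')+1=5+1=6
L[6]='k': occ=0, LF[6]=C('k')+0=7+0=7
L[7]='k': occ=1, LF[7]=C('k')+1=7+1=8
L[8]='o': occ=0, LF[8]=C('o')+0=9+0=9
L[9]='o': occ=1, LF[9]=C('o')+1=9+1=10
L[10]='b': occ=0, LF[10]=C('b')+0=4+0=4

Answer: 2 3 1 5 0 6 7 8 9 10 4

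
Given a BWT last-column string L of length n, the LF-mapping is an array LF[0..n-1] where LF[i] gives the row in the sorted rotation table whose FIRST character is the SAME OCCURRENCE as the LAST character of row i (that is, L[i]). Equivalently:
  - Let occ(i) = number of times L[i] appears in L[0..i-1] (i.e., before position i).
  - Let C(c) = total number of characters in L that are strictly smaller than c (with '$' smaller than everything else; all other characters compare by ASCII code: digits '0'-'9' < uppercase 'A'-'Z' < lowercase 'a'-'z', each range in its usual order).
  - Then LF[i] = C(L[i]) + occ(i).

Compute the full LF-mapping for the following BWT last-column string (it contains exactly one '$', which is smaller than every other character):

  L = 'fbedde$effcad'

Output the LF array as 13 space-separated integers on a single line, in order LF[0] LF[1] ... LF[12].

Answer: 10 2 7 4 5 8 0 9 11 12 3 1 6

Derivation:
Char counts: '$':1, 'a':1, 'b':1, 'c':1, 'd':3, 'e':3, 'f':3
C (first-col start): C('$')=0, C('a')=1, C('b')=2, C('c')=3, C('d')=4, C('e')=7, C('f')=10
L[0]='f': occ=0, LF[0]=C('f')+0=10+0=10
L[1]='b': occ=0, LF[1]=C('b')+0=2+0=2
L[2]='e': occ=0, LF[2]=C('e')+0=7+0=7
L[3]='d': occ=0, LF[3]=C('d')+0=4+0=4
L[4]='d': occ=1, LF[4]=C('d')+1=4+1=5
L[5]='e': occ=1, LF[5]=C('e')+1=7+1=8
L[6]='$': occ=0, LF[6]=C('$')+0=0+0=0
L[7]='e': occ=2, LF[7]=C('e')+2=7+2=9
L[8]='f': occ=1, LF[8]=C('f')+1=10+1=11
L[9]='f': occ=2, LF[9]=C('f')+2=10+2=12
L[10]='c': occ=0, LF[10]=C('c')+0=3+0=3
L[11]='a': occ=0, LF[11]=C('a')+0=1+0=1
L[12]='d': occ=2, LF[12]=C('d')+2=4+2=6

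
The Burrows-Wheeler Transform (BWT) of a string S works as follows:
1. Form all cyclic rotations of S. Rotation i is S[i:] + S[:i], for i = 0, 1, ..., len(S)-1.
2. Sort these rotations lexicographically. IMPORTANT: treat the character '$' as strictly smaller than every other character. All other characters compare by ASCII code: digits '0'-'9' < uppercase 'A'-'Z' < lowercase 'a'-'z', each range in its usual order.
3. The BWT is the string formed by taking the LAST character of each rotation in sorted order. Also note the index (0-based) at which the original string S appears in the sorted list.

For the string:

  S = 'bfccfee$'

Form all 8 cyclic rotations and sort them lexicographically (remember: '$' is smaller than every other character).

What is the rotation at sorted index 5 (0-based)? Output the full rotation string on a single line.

All 8 rotations (rotation i = S[i:]+S[:i]):
  rot[0] = bfccfee$
  rot[1] = fccfee$b
  rot[2] = ccfee$bf
  rot[3] = cfee$bfc
  rot[4] = fee$bfcc
  rot[5] = ee$bfccf
  rot[6] = e$bfccfe
  rot[7] = $bfccfee
Sorted (with $ < everything):
  sorted[0] = $bfccfee
  sorted[1] = bfccfee$
  sorted[2] = ccfee$bf
  sorted[3] = cfee$bfc
  sorted[4] = e$bfccfe
  sorted[5] = ee$bfccf
  sorted[6] = fccfee$b
  sorted[7] = fee$bfcc
sorted[5] = ee$bfccf

Answer: ee$bfccf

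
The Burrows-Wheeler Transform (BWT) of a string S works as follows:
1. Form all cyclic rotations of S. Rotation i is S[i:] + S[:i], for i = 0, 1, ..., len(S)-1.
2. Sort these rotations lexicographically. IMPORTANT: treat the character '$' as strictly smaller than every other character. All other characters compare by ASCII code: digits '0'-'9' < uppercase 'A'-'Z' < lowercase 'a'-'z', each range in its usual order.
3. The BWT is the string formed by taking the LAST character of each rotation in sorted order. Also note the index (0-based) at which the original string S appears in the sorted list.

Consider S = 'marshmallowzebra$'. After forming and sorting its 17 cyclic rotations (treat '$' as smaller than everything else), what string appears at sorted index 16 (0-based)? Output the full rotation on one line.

All 17 rotations (rotation i = S[i:]+S[:i]):
  rot[0] = marshmallowzebra$
  rot[1] = arshmallowzebra$m
  rot[2] = rshmallowzebra$ma
  rot[3] = shmallowzebra$mar
  rot[4] = hmallowzebra$mars
  rot[5] = mallowzebra$marsh
  rot[6] = allowzebra$marshm
  rot[7] = llowzebra$marshma
  rot[8] = lowzebra$marshmal
  rot[9] = owzebra$marshmall
  rot[10] = wzebra$marshmallo
  rot[11] = zebra$marshmallow
  rot[12] = ebra$marshmallowz
  rot[13] = bra$marshmallowze
  rot[14] = ra$marshmallowzeb
  rot[15] = a$marshmallowzebr
  rot[16] = $marshmallowzebra
Sorted (with $ < everything):
  sorted[0] = $marshmallowzebra
  sorted[1] = a$marshmallowzebr
  sorted[2] = allowzebra$marshm
  sorted[3] = arshmallowzebra$m
  sorted[4] = bra$marshmallowze
  sorted[5] = ebra$marshmallowz
  sorted[6] = hmallowzebra$mars
  sorted[7] = llowzebra$marshma
  sorted[8] = lowzebra$marshmal
  sorted[9] = mallowzebra$marsh
  sorted[10] = marshmallowzebra$
  sorted[11] = owzebra$marshmall
  sorted[12] = ra$marshmallowzeb
  sorted[13] = rshmallowzebra$ma
  sorted[14] = shmallowzebra$mar
  sorted[15] = wzebra$marshmallo
  sorted[16] = zebra$marshmallow
sorted[16] = zebra$marshmallow

Answer: zebra$marshmallow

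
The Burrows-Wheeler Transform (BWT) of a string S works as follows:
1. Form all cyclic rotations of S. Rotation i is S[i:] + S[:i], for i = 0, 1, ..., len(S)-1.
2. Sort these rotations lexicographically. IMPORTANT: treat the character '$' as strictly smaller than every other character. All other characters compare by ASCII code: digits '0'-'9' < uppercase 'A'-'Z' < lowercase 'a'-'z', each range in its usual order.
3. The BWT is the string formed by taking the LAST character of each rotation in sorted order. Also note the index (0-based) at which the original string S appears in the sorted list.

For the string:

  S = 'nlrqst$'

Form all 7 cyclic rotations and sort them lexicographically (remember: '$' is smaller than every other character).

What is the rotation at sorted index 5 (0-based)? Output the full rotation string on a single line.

All 7 rotations (rotation i = S[i:]+S[:i]):
  rot[0] = nlrqst$
  rot[1] = lrqst$n
  rot[2] = rqst$nl
  rot[3] = qst$nlr
  rot[4] = st$nlrq
  rot[5] = t$nlrqs
  rot[6] = $nlrqst
Sorted (with $ < everything):
  sorted[0] = $nlrqst
  sorted[1] = lrqst$n
  sorted[2] = nlrqst$
  sorted[3] = qst$nlr
  sorted[4] = rqst$nl
  sorted[5] = st$nlrq
  sorted[6] = t$nlrqs
sorted[5] = st$nlrq

Answer: st$nlrq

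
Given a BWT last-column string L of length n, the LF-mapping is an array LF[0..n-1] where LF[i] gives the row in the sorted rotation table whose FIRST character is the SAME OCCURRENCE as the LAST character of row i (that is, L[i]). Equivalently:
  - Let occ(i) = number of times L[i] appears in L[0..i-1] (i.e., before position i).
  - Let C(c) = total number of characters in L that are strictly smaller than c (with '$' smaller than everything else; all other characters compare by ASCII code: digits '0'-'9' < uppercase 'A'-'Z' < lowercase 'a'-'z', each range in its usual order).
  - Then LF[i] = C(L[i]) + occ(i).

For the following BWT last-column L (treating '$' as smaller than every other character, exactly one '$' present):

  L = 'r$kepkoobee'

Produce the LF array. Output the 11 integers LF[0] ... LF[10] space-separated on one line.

Char counts: '$':1, 'b':1, 'e':3, 'k':2, 'o':2, 'p':1, 'r':1
C (first-col start): C('$')=0, C('b')=1, C('e')=2, C('k')=5, C('o')=7, C('p')=9, C('r')=10
L[0]='r': occ=0, LF[0]=C('r')+0=10+0=10
L[1]='$': occ=0, LF[1]=C('$')+0=0+0=0
L[2]='k': occ=0, LF[2]=C('k')+0=5+0=5
L[3]='e': occ=0, LF[3]=C('e')+0=2+0=2
L[4]='p': occ=0, LF[4]=C('p')+0=9+0=9
L[5]='k': occ=1, LF[5]=C('k')+1=5+1=6
L[6]='o': occ=0, LF[6]=C('o')+0=7+0=7
L[7]='o': occ=1, LF[7]=C('o')+1=7+1=8
L[8]='b': occ=0, LF[8]=C('b')+0=1+0=1
L[9]='e': occ=1, LF[9]=C('e')+1=2+1=3
L[10]='e': occ=2, LF[10]=C('e')+2=2+2=4

Answer: 10 0 5 2 9 6 7 8 1 3 4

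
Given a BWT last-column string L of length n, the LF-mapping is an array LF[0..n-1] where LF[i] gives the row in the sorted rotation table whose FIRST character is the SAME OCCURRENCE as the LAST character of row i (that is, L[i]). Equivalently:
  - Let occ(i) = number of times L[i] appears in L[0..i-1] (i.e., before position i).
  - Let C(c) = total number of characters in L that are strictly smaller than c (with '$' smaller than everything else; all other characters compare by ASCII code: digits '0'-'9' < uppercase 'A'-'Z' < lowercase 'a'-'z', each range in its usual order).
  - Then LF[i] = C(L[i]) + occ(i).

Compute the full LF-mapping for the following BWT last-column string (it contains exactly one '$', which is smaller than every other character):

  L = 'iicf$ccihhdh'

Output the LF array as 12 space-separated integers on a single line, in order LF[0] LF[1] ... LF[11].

Char counts: '$':1, 'c':3, 'd':1, 'f':1, 'h':3, 'i':3
C (first-col start): C('$')=0, C('c')=1, C('d')=4, C('f')=5, C('h')=6, C('i')=9
L[0]='i': occ=0, LF[0]=C('i')+0=9+0=9
L[1]='i': occ=1, LF[1]=C('i')+1=9+1=10
L[2]='c': occ=0, LF[2]=C('c')+0=1+0=1
L[3]='f': occ=0, LF[3]=C('f')+0=5+0=5
L[4]='$': occ=0, LF[4]=C('$')+0=0+0=0
L[5]='c': occ=1, LF[5]=C('c')+1=1+1=2
L[6]='c': occ=2, LF[6]=C('c')+2=1+2=3
L[7]='i': occ=2, LF[7]=C('i')+2=9+2=11
L[8]='h': occ=0, LF[8]=C('h')+0=6+0=6
L[9]='h': occ=1, LF[9]=C('h')+1=6+1=7
L[10]='d': occ=0, LF[10]=C('d')+0=4+0=4
L[11]='h': occ=2, LF[11]=C('h')+2=6+2=8

Answer: 9 10 1 5 0 2 3 11 6 7 4 8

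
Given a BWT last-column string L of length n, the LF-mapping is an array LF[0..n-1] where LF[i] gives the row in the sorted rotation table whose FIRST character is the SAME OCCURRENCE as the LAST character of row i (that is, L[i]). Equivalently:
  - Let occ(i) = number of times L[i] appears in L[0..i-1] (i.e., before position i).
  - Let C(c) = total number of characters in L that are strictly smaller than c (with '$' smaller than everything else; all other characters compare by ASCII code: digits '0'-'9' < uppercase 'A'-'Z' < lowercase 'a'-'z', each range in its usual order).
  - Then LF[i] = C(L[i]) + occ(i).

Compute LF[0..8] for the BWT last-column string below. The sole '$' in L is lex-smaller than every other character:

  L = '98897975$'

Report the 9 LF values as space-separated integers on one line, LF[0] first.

Char counts: '$':1, '5':1, '7':2, '8':2, '9':3
C (first-col start): C('$')=0, C('5')=1, C('7')=2, C('8')=4, C('9')=6
L[0]='9': occ=0, LF[0]=C('9')+0=6+0=6
L[1]='8': occ=0, LF[1]=C('8')+0=4+0=4
L[2]='8': occ=1, LF[2]=C('8')+1=4+1=5
L[3]='9': occ=1, LF[3]=C('9')+1=6+1=7
L[4]='7': occ=0, LF[4]=C('7')+0=2+0=2
L[5]='9': occ=2, LF[5]=C('9')+2=6+2=8
L[6]='7': occ=1, LF[6]=C('7')+1=2+1=3
L[7]='5': occ=0, LF[7]=C('5')+0=1+0=1
L[8]='$': occ=0, LF[8]=C('$')+0=0+0=0

Answer: 6 4 5 7 2 8 3 1 0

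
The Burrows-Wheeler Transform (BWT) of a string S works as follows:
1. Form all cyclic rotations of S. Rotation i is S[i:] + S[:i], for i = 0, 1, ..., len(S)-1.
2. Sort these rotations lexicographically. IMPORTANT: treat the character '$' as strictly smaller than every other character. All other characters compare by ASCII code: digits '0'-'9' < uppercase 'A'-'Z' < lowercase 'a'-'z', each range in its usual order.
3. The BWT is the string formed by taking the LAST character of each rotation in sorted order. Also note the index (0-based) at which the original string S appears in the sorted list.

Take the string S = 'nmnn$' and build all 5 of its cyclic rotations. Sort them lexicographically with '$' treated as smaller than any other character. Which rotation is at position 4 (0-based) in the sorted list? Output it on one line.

All 5 rotations (rotation i = S[i:]+S[:i]):
  rot[0] = nmnn$
  rot[1] = mnn$n
  rot[2] = nn$nm
  rot[3] = n$nmn
  rot[4] = $nmnn
Sorted (with $ < everything):
  sorted[0] = $nmnn
  sorted[1] = mnn$n
  sorted[2] = n$nmn
  sorted[3] = nmnn$
  sorted[4] = nn$nm
sorted[4] = nn$nm

Answer: nn$nm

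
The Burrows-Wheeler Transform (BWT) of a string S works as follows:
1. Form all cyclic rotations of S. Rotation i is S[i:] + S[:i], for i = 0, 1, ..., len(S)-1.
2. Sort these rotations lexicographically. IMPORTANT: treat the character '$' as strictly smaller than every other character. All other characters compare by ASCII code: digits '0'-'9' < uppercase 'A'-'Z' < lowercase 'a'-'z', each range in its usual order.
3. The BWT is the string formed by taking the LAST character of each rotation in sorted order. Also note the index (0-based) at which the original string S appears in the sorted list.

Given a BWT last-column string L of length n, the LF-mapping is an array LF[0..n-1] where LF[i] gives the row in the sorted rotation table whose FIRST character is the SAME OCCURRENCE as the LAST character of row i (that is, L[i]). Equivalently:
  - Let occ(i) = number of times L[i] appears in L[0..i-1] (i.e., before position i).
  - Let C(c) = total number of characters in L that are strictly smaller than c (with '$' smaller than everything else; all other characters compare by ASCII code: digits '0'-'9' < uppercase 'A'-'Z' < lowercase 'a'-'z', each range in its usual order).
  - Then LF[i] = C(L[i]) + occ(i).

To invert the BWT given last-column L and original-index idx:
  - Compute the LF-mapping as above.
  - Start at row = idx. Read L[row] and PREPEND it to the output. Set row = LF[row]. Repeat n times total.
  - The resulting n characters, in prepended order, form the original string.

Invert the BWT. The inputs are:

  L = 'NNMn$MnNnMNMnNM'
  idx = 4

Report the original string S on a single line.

Answer: MnMNNnNNMMMnnN$

Derivation:
LF mapping: 6 7 1 11 0 2 12 8 13 3 9 4 14 10 5
Walk LF starting at row 4, prepending L[row]:
  step 1: row=4, L[4]='$', prepend. Next row=LF[4]=0
  step 2: row=0, L[0]='N', prepend. Next row=LF[0]=6
  step 3: row=6, L[6]='n', prepend. Next row=LF[6]=12
  step 4: row=12, L[12]='n', prepend. Next row=LF[12]=14
  step 5: row=14, L[14]='M', prepend. Next row=LF[14]=5
  step 6: row=5, L[5]='M', prepend. Next row=LF[5]=2
  step 7: row=2, L[2]='M', prepend. Next row=LF[2]=1
  step 8: row=1, L[1]='N', prepend. Next row=LF[1]=7
  step 9: row=7, L[7]='N', prepend. Next row=LF[7]=8
  step 10: row=8, L[8]='n', prepend. Next row=LF[8]=13
  step 11: row=13, L[13]='N', prepend. Next row=LF[13]=10
  step 12: row=10, L[10]='N', prepend. Next row=LF[10]=9
  step 13: row=9, L[9]='M', prepend. Next row=LF[9]=3
  step 14: row=3, L[3]='n', prepend. Next row=LF[3]=11
  step 15: row=11, L[11]='M', prepend. Next row=LF[11]=4
Reversed output: MnMNNnNNMMMnnN$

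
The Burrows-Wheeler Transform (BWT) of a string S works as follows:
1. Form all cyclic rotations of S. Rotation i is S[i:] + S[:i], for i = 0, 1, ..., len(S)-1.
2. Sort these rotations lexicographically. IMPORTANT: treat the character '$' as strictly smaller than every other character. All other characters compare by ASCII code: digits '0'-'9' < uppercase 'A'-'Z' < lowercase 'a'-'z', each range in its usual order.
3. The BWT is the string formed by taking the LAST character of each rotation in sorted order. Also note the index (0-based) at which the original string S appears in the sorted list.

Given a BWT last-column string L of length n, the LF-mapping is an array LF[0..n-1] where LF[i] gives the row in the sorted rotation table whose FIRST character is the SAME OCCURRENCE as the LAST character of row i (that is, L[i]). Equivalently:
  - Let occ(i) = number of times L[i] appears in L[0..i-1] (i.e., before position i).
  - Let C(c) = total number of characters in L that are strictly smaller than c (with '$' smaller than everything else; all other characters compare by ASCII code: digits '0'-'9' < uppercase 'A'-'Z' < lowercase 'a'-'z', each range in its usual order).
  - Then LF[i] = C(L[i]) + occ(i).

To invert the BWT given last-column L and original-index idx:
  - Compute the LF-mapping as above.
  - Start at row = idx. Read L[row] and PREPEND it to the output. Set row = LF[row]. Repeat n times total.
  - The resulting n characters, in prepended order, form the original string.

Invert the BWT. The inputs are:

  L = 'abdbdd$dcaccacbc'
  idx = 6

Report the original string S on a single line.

LF mapping: 1 4 12 5 13 14 0 15 7 2 8 9 3 10 6 11
Walk LF starting at row 6, prepending L[row]:
  step 1: row=6, L[6]='$', prepend. Next row=LF[6]=0
  step 2: row=0, L[0]='a', prepend. Next row=LF[0]=1
  step 3: row=1, L[1]='b', prepend. Next row=LF[1]=4
  step 4: row=4, L[4]='d', prepend. Next row=LF[4]=13
  step 5: row=13, L[13]='c', prepend. Next row=LF[13]=10
  step 6: row=10, L[10]='c', prepend. Next row=LF[10]=8
  step 7: row=8, L[8]='c', prepend. Next row=LF[8]=7
  step 8: row=7, L[7]='d', prepend. Next row=LF[7]=15
  step 9: row=15, L[15]='c', prepend. Next row=LF[15]=11
  step 10: row=11, L[11]='c', prepend. Next row=LF[11]=9
  step 11: row=9, L[9]='a', prepend. Next row=LF[9]=2
  step 12: row=2, L[2]='d', prepend. Next row=LF[2]=12
  step 13: row=12, L[12]='a', prepend. Next row=LF[12]=3
  step 14: row=3, L[3]='b', prepend. Next row=LF[3]=5
  step 15: row=5, L[5]='d', prepend. Next row=LF[5]=14
  step 16: row=14, L[14]='b', prepend. Next row=LF[14]=6
Reversed output: bdbadaccdcccdba$

Answer: bdbadaccdcccdba$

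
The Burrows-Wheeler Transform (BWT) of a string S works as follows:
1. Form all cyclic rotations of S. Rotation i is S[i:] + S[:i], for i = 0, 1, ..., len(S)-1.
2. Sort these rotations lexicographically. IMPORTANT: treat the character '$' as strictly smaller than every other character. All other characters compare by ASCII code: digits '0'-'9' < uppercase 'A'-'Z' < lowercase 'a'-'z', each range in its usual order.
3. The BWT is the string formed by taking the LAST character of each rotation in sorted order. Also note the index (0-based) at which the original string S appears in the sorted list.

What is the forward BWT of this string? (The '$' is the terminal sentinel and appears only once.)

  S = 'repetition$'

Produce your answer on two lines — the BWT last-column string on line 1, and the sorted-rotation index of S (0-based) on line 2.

Answer: nrpttoie$ie
8

Derivation:
All 11 rotations (rotation i = S[i:]+S[:i]):
  rot[0] = repetition$
  rot[1] = epetition$r
  rot[2] = petition$re
  rot[3] = etition$rep
  rot[4] = tition$repe
  rot[5] = ition$repet
  rot[6] = tion$repeti
  rot[7] = ion$repetit
  rot[8] = on$repetiti
  rot[9] = n$repetitio
  rot[10] = $repetition
Sorted (with $ < everything):
  sorted[0] = $repetition  (last char: 'n')
  sorted[1] = epetition$r  (last char: 'r')
  sorted[2] = etition$rep  (last char: 'p')
  sorted[3] = ion$repetit  (last char: 't')
  sorted[4] = ition$repet  (last char: 't')
  sorted[5] = n$repetitio  (last char: 'o')
  sorted[6] = on$repetiti  (last char: 'i')
  sorted[7] = petition$re  (last char: 'e')
  sorted[8] = repetition$  (last char: '$')
  sorted[9] = tion$repeti  (last char: 'i')
  sorted[10] = tition$repe  (last char: 'e')
Last column: nrpttoie$ie
Original string S is at sorted index 8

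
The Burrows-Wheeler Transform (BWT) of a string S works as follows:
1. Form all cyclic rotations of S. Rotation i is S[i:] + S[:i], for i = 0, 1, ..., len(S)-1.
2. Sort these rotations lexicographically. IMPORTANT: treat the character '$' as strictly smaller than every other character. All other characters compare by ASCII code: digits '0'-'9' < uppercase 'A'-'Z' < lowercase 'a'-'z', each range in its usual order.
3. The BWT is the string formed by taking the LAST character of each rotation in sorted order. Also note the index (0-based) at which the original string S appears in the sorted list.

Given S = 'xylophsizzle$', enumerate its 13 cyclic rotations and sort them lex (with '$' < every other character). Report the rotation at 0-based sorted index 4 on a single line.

Answer: le$xylophsizz

Derivation:
All 13 rotations (rotation i = S[i:]+S[:i]):
  rot[0] = xylophsizzle$
  rot[1] = ylophsizzle$x
  rot[2] = lophsizzle$xy
  rot[3] = ophsizzle$xyl
  rot[4] = phsizzle$xylo
  rot[5] = hsizzle$xylop
  rot[6] = sizzle$xyloph
  rot[7] = izzle$xylophs
  rot[8] = zzle$xylophsi
  rot[9] = zle$xylophsiz
  rot[10] = le$xylophsizz
  rot[11] = e$xylophsizzl
  rot[12] = $xylophsizzle
Sorted (with $ < everything):
  sorted[0] = $xylophsizzle
  sorted[1] = e$xylophsizzl
  sorted[2] = hsizzle$xylop
  sorted[3] = izzle$xylophs
  sorted[4] = le$xylophsizz
  sorted[5] = lophsizzle$xy
  sorted[6] = ophsizzle$xyl
  sorted[7] = phsizzle$xylo
  sorted[8] = sizzle$xyloph
  sorted[9] = xylophsizzle$
  sorted[10] = ylophsizzle$x
  sorted[11] = zle$xylophsiz
  sorted[12] = zzle$xylophsi
sorted[4] = le$xylophsizz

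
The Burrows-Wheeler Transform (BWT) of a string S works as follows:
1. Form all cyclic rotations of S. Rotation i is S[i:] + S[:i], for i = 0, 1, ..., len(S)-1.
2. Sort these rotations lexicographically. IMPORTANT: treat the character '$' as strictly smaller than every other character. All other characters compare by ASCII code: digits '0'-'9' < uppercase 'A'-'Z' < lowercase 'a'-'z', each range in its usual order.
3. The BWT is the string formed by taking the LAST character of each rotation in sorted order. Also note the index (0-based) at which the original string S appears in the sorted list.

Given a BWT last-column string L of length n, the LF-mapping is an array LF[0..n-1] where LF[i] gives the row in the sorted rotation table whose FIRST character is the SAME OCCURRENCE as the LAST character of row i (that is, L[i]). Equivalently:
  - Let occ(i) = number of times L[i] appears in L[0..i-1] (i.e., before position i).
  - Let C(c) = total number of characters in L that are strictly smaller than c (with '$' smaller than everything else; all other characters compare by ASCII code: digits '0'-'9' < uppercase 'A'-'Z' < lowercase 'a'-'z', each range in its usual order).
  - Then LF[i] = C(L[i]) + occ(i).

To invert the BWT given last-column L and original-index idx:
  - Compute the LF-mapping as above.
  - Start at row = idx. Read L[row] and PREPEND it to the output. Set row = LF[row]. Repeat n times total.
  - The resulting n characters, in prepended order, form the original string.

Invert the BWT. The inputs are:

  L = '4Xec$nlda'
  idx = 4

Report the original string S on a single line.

Answer: candleX4$

Derivation:
LF mapping: 1 2 6 4 0 8 7 5 3
Walk LF starting at row 4, prepending L[row]:
  step 1: row=4, L[4]='$', prepend. Next row=LF[4]=0
  step 2: row=0, L[0]='4', prepend. Next row=LF[0]=1
  step 3: row=1, L[1]='X', prepend. Next row=LF[1]=2
  step 4: row=2, L[2]='e', prepend. Next row=LF[2]=6
  step 5: row=6, L[6]='l', prepend. Next row=LF[6]=7
  step 6: row=7, L[7]='d', prepend. Next row=LF[7]=5
  step 7: row=5, L[5]='n', prepend. Next row=LF[5]=8
  step 8: row=8, L[8]='a', prepend. Next row=LF[8]=3
  step 9: row=3, L[3]='c', prepend. Next row=LF[3]=4
Reversed output: candleX4$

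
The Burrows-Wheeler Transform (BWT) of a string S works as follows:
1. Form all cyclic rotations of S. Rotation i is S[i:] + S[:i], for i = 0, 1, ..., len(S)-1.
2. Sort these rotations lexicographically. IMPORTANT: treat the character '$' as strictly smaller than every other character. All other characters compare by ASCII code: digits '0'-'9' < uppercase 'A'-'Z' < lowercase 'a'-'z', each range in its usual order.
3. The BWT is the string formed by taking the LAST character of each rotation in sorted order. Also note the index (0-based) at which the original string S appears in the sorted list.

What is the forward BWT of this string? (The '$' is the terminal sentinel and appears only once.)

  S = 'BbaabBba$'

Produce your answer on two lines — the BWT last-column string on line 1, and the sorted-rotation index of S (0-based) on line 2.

All 9 rotations (rotation i = S[i:]+S[:i]):
  rot[0] = BbaabBba$
  rot[1] = baabBba$B
  rot[2] = aabBba$Bb
  rot[3] = abBba$Bba
  rot[4] = bBba$Bbaa
  rot[5] = Bba$Bbaab
  rot[6] = ba$BbaabB
  rot[7] = a$BbaabBb
  rot[8] = $BbaabBba
Sorted (with $ < everything):
  sorted[0] = $BbaabBba  (last char: 'a')
  sorted[1] = Bba$Bbaab  (last char: 'b')
  sorted[2] = BbaabBba$  (last char: '$')
  sorted[3] = a$BbaabBb  (last char: 'b')
  sorted[4] = aabBba$Bb  (last char: 'b')
  sorted[5] = abBba$Bba  (last char: 'a')
  sorted[6] = bBba$Bbaa  (last char: 'a')
  sorted[7] = ba$BbaabB  (last char: 'B')
  sorted[8] = baabBba$B  (last char: 'B')
Last column: ab$bbaaBB
Original string S is at sorted index 2

Answer: ab$bbaaBB
2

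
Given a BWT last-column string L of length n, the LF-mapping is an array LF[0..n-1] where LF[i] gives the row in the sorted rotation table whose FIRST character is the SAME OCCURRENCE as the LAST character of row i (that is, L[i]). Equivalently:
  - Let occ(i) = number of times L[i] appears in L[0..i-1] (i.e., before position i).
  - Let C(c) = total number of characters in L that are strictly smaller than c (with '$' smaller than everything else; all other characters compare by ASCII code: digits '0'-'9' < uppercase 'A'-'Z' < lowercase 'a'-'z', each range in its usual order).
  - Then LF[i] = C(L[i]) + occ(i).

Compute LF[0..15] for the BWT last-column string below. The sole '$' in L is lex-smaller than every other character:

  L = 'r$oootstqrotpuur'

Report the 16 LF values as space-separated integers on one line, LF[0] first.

Answer: 7 0 1 2 3 11 10 12 6 8 4 13 5 14 15 9

Derivation:
Char counts: '$':1, 'o':4, 'p':1, 'q':1, 'r':3, 's':1, 't':3, 'u':2
C (first-col start): C('$')=0, C('o')=1, C('p')=5, C('q')=6, C('r')=7, C('s')=10, C('t')=11, C('u')=14
L[0]='r': occ=0, LF[0]=C('r')+0=7+0=7
L[1]='$': occ=0, LF[1]=C('$')+0=0+0=0
L[2]='o': occ=0, LF[2]=C('o')+0=1+0=1
L[3]='o': occ=1, LF[3]=C('o')+1=1+1=2
L[4]='o': occ=2, LF[4]=C('o')+2=1+2=3
L[5]='t': occ=0, LF[5]=C('t')+0=11+0=11
L[6]='s': occ=0, LF[6]=C('s')+0=10+0=10
L[7]='t': occ=1, LF[7]=C('t')+1=11+1=12
L[8]='q': occ=0, LF[8]=C('q')+0=6+0=6
L[9]='r': occ=1, LF[9]=C('r')+1=7+1=8
L[10]='o': occ=3, LF[10]=C('o')+3=1+3=4
L[11]='t': occ=2, LF[11]=C('t')+2=11+2=13
L[12]='p': occ=0, LF[12]=C('p')+0=5+0=5
L[13]='u': occ=0, LF[13]=C('u')+0=14+0=14
L[14]='u': occ=1, LF[14]=C('u')+1=14+1=15
L[15]='r': occ=2, LF[15]=C('r')+2=7+2=9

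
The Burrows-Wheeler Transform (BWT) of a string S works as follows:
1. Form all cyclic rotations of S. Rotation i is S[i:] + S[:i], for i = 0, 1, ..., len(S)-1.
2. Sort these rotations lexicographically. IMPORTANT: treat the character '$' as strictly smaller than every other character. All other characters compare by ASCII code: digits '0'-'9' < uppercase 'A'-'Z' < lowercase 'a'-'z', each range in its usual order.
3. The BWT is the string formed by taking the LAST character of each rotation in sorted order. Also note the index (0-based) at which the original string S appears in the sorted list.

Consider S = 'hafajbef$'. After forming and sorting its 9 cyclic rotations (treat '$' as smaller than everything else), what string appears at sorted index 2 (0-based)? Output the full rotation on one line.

All 9 rotations (rotation i = S[i:]+S[:i]):
  rot[0] = hafajbef$
  rot[1] = afajbef$h
  rot[2] = fajbef$ha
  rot[3] = ajbef$haf
  rot[4] = jbef$hafa
  rot[5] = bef$hafaj
  rot[6] = ef$hafajb
  rot[7] = f$hafajbe
  rot[8] = $hafajbef
Sorted (with $ < everything):
  sorted[0] = $hafajbef
  sorted[1] = afajbef$h
  sorted[2] = ajbef$haf
  sorted[3] = bef$hafaj
  sorted[4] = ef$hafajb
  sorted[5] = f$hafajbe
  sorted[6] = fajbef$ha
  sorted[7] = hafajbef$
  sorted[8] = jbef$hafa
sorted[2] = ajbef$haf

Answer: ajbef$haf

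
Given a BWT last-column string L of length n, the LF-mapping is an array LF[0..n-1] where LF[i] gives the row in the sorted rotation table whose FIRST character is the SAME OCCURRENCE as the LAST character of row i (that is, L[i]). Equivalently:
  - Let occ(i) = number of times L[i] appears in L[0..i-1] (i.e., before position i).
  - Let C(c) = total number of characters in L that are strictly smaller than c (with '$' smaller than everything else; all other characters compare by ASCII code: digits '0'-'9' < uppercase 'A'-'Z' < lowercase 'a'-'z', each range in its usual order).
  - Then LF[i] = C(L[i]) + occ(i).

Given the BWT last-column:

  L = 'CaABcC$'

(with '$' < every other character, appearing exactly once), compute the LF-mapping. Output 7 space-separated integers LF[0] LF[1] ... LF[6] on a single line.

Char counts: '$':1, 'A':1, 'B':1, 'C':2, 'a':1, 'c':1
C (first-col start): C('$')=0, C('A')=1, C('B')=2, C('C')=3, C('a')=5, C('c')=6
L[0]='C': occ=0, LF[0]=C('C')+0=3+0=3
L[1]='a': occ=0, LF[1]=C('a')+0=5+0=5
L[2]='A': occ=0, LF[2]=C('A')+0=1+0=1
L[3]='B': occ=0, LF[3]=C('B')+0=2+0=2
L[4]='c': occ=0, LF[4]=C('c')+0=6+0=6
L[5]='C': occ=1, LF[5]=C('C')+1=3+1=4
L[6]='$': occ=0, LF[6]=C('$')+0=0+0=0

Answer: 3 5 1 2 6 4 0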